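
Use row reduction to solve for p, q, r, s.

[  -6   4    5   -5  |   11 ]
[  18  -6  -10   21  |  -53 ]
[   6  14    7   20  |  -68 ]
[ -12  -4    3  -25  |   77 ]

(1, -2, 2, -3)

Forward elimination on [A|b]:
R2 <- R2 - (-3)*R1:  [   0    6    5    6  -20 ]
R3 <- R3 - (-1)*R1:  [   0   18   12   15  -57 ]
R4 <- R4 - (2)*R1:  [   0  -12   -7  -15   55 ]
R3 <- R3 - (3)*R2:  [  0   0  -3  -3   3 ]
R4 <- R4 - (-2)*R2:  [  0   0   3  -3  15 ]
R4 <- R4 - (-1)*R3:  [  0   0   0  -6  18 ]
Row echelon form:
[ -6  4   5  -5  |   11 ]
[  0  6   5   6  |  -20 ]
[  0  0  -3  -3  |    3 ]
[  0  0   0  -6  |   18 ]
Back-substitution:
s = (18) / -6 = -3
r = (3 - (-3)*(-3)) / -3 = 2
q = (-20 - (5)*(2) - (6)*(-3)) / 6 = -2
p = (11 - (4)*(-2) - (5)*(2) - (-5)*(-3)) / -6 = 1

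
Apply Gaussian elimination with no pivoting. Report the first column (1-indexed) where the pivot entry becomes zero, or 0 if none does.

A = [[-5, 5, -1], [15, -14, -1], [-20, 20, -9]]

Naive forward elimination:
R2 <- R2 - (-3)*R1:  [  0   1  -4 ]
R3 <- R3 - (4)*R1:  [  0   0  -5 ]
All pivots nonzero; naive elimination completes without hitting a zero pivot.

first zero-pivot column = 0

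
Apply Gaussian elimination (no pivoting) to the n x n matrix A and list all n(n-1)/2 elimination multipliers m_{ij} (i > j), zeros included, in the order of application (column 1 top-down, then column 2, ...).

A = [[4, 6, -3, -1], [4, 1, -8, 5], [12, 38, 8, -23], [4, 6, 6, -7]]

Forward elimination:
R2 <- R2 - (1)*R1:  [  0  -5  -5   6 ]
R3 <- R3 - (3)*R1:  [   0   20   17  -20 ]
R4 <- R4 - (1)*R1:  [  0   0   9  -6 ]
R3 <- R3 - (-4)*R2:  [  0   0  -3   4 ]
R4: entry in column 2 is already 0 -> m_{42} = 0 (no row operation needed)
R4 <- R4 - (-3)*R3:  [ 0  0  0  6 ]
Multipliers (in order of application): m_{21} = 1, m_{31} = 3, m_{41} = 1, m_{32} = -4, m_{42} = 0, m_{43} = -3

multipliers: 1, 3, 1, -4, 0, -3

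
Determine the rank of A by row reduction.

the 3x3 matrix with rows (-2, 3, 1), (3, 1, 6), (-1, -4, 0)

Row reduction:
R2 <- R2 - (-3/2)*R1:  [    0  11/2  15/2 ]
R3 <- R3 - (1/2)*R1:  [     0  -11/2   -1/2 ]
R3 <- R3 - (-1)*R2:  [ 0  0  7 ]
Row echelon form:
[ -2     3     1 ]
[  0  11/2  15/2 ]
[  0     0     7 ]
Nonzero rows / pivot columns: 3

rank(A) = 3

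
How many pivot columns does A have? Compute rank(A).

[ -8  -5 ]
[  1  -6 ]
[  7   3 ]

rank(A) = 2

Row reduction:
R2 <- R2 - (-1/8)*R1:  [     0  -53/8 ]
R3 <- R3 - (-7/8)*R1:  [     0  -11/8 ]
R3 <- R3 - (11/53)*R2:  [ 0  0 ]
Row echelon form:
[ -8     -5 ]
[  0  -53/8 ]
[  0      0 ]
Nonzero rows / pivot columns: 2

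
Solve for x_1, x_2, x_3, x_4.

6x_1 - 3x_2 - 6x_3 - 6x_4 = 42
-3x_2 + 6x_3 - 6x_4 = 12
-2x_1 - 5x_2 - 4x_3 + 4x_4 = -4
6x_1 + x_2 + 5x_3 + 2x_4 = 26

(5, -2, 0, -1)

Forward elimination on [A|b]:
R3 <- R3 - (-1/3)*R1:  [  0  -6  -6   2  10 ]
R4 <- R4 - (1)*R1:  [   0    4   11    8  -16 ]
R3 <- R3 - (2)*R2:  [   0    0  -18   14  -14 ]
R4 <- R4 - (-4/3)*R2:  [  0   0  19   0   0 ]
R4 <- R4 - (-19/18)*R3:  [      0       0       0   133/9  -133/9 ]
Row echelon form:
[ 6  -3   -6     -6  |      42 ]
[ 0  -3    6     -6  |      12 ]
[ 0   0  -18     14  |     -14 ]
[ 0   0    0  133/9  |  -133/9 ]
Back-substitution:
x_4 = (-133/9) / (133/9) = -1
x_3 = (-14 - (14)*(-1)) / -18 = 0
x_2 = (12 - (6)*(0) - (-6)*(-1)) / -3 = -2
x_1 = (42 - (-3)*(-2) - (-6)*(0) - (-6)*(-1)) / 6 = 5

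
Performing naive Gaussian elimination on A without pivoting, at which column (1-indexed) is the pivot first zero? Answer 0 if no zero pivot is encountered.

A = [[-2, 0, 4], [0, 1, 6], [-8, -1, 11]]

Naive forward elimination:
R3 <- R3 - (4)*R1:  [  0  -1  -5 ]
R3 <- R3 - (-1)*R2:  [ 0  0  1 ]
All pivots nonzero; naive elimination completes without hitting a zero pivot.

first zero-pivot column = 0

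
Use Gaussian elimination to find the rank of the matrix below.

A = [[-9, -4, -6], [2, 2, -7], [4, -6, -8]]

rank(A) = 3

Row reduction:
R2 <- R2 - (-2/9)*R1:  [     0   10/9  -25/3 ]
R3 <- R3 - (-4/9)*R1:  [     0  -70/9  -32/3 ]
R3 <- R3 - (-7)*R2:  [   0    0  -69 ]
Row echelon form:
[ -9    -4     -6 ]
[  0  10/9  -25/3 ]
[  0     0    -69 ]
Nonzero rows / pivot columns: 3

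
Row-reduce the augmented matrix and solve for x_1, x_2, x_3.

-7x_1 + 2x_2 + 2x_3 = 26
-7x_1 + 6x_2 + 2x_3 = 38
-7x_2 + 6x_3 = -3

Forward elimination on [A|b]:
R2 <- R2 - (1)*R1:  [  0   4   0  12 ]
R3 <- R3 - (-7/4)*R2:  [  0   0   6  18 ]
Row echelon form:
[ -7  2  2  |  26 ]
[  0  4  0  |  12 ]
[  0  0  6  |  18 ]
Back-substitution:
x_3 = (18) / 6 = 3
x_2 = (12) / 4 = 3
x_1 = (26 - (2)*(3) - (2)*(3)) / -7 = -2

(-2, 3, 3)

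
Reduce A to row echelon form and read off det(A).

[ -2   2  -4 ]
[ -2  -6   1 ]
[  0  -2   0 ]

det(A) = -20

Forward elimination:
R2 <- R2 - (1)*R1:  [  0  -8   5 ]
R3 <- R3 - (1/4)*R2:  [    0     0  -5/4 ]
Upper-triangular form:
[ -2   2    -4 ]
[  0  -8     5 ]
[  0   0  -5/4 ]
det(A) = (-1)^0 * (-2) * (-8) * (-5/4) = -20  (0 row swaps -> sign +1)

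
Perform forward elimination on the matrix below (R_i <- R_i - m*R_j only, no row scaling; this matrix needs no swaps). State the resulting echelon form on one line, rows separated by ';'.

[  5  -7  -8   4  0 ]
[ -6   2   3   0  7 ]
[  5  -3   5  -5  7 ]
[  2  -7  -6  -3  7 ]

Forward elimination:
R2 <- R2 - (-6/5)*R1:  [     0  -32/5  -33/5   24/5      7 ]
R3 <- R3 - (1)*R1:  [  0   4  13  -9   7 ]
R4 <- R4 - (2/5)*R1:  [     0  -21/5  -14/5  -23/5      7 ]
R3 <- R3 - (-5/8)*R2:  [    0     0  71/8    -6  91/8 ]
R4 <- R4 - (21/32)*R2:  [     0      0  49/32  -31/4  77/32 ]
R4 <- R4 - (49/284)*R3:  [         0          0          0  -1907/284     63/142 ]
Row echelon form:
[ 5     -7     -8          4       0 ]
[ 0  -32/5  -33/5       24/5       7 ]
[ 0      0   71/8         -6    91/8 ]
[ 0      0      0  -1907/284  63/142 ]

REF = [5 -7 -8 4 0; 0 -32/5 -33/5 24/5 7; 0 0 71/8 -6 91/8; 0 0 0 -1907/284 63/142]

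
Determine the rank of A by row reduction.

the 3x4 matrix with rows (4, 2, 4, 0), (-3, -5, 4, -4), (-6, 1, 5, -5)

rank(A) = 3

Row reduction:
R2 <- R2 - (-3/4)*R1:  [    0  -7/2     7    -4 ]
R3 <- R3 - (-3/2)*R1:  [  0   4  11  -5 ]
R3 <- R3 - (-8/7)*R2:  [     0      0     19  -67/7 ]
Row echelon form:
[ 4     2   4      0 ]
[ 0  -7/2   7     -4 ]
[ 0     0  19  -67/7 ]
Nonzero rows / pivot columns: 3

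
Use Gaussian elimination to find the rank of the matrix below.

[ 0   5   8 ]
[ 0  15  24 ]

Row reduction:
R2 <- R2 - (3)*R1:  [ 0  0  0 ]
Row echelon form:
[ 0  5  8 ]
[ 0  0  0 ]
Nonzero rows / pivot columns: 1

rank(A) = 1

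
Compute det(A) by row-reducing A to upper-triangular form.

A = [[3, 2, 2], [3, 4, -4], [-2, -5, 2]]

det(A) = -46

Forward elimination:
R2 <- R2 - (1)*R1:  [  0   2  -6 ]
R3 <- R3 - (-2/3)*R1:  [     0  -11/3   10/3 ]
R3 <- R3 - (-11/6)*R2:  [     0      0  -23/3 ]
Upper-triangular form:
[ 3  2      2 ]
[ 0  2     -6 ]
[ 0  0  -23/3 ]
det(A) = (-1)^0 * (3) * (2) * (-23/3) = -46  (0 row swaps -> sign +1)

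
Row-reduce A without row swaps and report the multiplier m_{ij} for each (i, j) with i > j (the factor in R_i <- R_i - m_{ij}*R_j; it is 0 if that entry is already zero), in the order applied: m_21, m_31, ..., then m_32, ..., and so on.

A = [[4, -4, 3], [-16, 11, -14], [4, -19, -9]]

Forward elimination:
R2 <- R2 - (-4)*R1:  [  0  -5  -2 ]
R3 <- R3 - (1)*R1:  [   0  -15  -12 ]
R3 <- R3 - (3)*R2:  [  0   0  -6 ]
Multipliers (in order of application): m_{21} = -4, m_{31} = 1, m_{32} = 3

multipliers: -4, 1, 3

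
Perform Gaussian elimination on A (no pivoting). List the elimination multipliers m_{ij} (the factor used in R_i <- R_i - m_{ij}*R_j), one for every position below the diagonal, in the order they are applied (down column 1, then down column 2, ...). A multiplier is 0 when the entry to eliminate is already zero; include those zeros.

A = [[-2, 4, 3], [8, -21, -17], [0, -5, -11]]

multipliers: -4, 0, 1

Forward elimination:
R2 <- R2 - (-4)*R1:  [  0  -5  -5 ]
R3: entry in column 1 is already 0 -> m_{31} = 0 (no row operation needed)
R3 <- R3 - (1)*R2:  [  0   0  -6 ]
Multipliers (in order of application): m_{21} = -4, m_{31} = 0, m_{32} = 1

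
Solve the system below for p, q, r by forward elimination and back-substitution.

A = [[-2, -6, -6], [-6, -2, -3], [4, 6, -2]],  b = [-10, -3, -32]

(-1, -3, 5)

Forward elimination on [A|b]:
R2 <- R2 - (3)*R1:  [  0  16  15  27 ]
R3 <- R3 - (-2)*R1:  [   0   -6  -14  -52 ]
R3 <- R3 - (-3/8)*R2:  [      0       0   -67/8  -335/8 ]
Row echelon form:
[ -2  -6     -6  |     -10 ]
[  0  16     15  |      27 ]
[  0   0  -67/8  |  -335/8 ]
Back-substitution:
r = (-335/8) / (-67/8) = 5
q = (27 - (15)*(5)) / 16 = -3
p = (-10 - (-6)*(-3) - (-6)*(5)) / -2 = -1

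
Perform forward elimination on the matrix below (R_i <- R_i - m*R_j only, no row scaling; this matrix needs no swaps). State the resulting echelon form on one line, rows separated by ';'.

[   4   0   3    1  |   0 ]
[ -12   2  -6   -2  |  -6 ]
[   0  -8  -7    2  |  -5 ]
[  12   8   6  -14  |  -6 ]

Forward elimination:
R2 <- R2 - (-3)*R1:  [  0   2   3   1  -6 ]
R4 <- R4 - (3)*R1:  [   0    8   -3  -17   -6 ]
R3 <- R3 - (-4)*R2:  [   0    0    5    6  -29 ]
R4 <- R4 - (4)*R2:  [   0    0  -15  -21   18 ]
R4 <- R4 - (-3)*R3:  [   0    0    0   -3  -69 ]
Row echelon form:
[ 4  0  3   1  |    0 ]
[ 0  2  3   1  |   -6 ]
[ 0  0  5   6  |  -29 ]
[ 0  0  0  -3  |  -69 ]

REF = [4 0 3 1 0; 0 2 3 1 -6; 0 0 5 6 -29; 0 0 0 -3 -69]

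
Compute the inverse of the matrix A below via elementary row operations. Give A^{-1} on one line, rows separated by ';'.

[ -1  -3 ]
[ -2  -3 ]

Gauss-Jordan on [A | I]:
R1 <- (1/-1)*R1:  [  1   3  |  -1   0 ]
R2 <- R2 - (-2)*R1:  [  0   3  |  -2   1 ]
R2 <- (1/3)*R2:  [    0     1  |  -2/3   1/3 ]
R1 <- R1 - (3)*R2:  [  1   0  |   1  -1 ]
Right block of [I | A^{-1}] is the inverse:
[    1   -1 ]
[ -2/3  1/3 ]

inverse = [1 -1; -2/3 1/3]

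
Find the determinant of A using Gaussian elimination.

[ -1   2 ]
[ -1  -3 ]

Forward elimination:
R2 <- R2 - (1)*R1:  [  0  -5 ]
Upper-triangular form:
[ -1   2 ]
[  0  -5 ]
det(A) = (-1)^0 * (-1) * (-5) = 5  (0 row swaps -> sign +1)

det(A) = 5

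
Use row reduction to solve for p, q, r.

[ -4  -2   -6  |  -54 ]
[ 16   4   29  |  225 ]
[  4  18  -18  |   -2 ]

Forward elimination on [A|b]:
R2 <- R2 - (-4)*R1:  [  0  -4   5   9 ]
R3 <- R3 - (-1)*R1:  [   0   16  -24  -56 ]
R3 <- R3 - (-4)*R2:  [   0    0   -4  -20 ]
Row echelon form:
[ -4  -2  -6  |  -54 ]
[  0  -4   5  |    9 ]
[  0   0  -4  |  -20 ]
Back-substitution:
r = (-20) / -4 = 5
q = (9 - (5)*(5)) / -4 = 4
p = (-54 - (-2)*(4) - (-6)*(5)) / -4 = 4

(4, 4, 5)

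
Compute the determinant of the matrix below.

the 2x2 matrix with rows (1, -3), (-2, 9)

det(A) = 3

Forward elimination:
R2 <- R2 - (-2)*R1:  [ 0  3 ]
Upper-triangular form:
[ 1  -3 ]
[ 0   3 ]
det(A) = (-1)^0 * (1) * (3) = 3  (0 row swaps -> sign +1)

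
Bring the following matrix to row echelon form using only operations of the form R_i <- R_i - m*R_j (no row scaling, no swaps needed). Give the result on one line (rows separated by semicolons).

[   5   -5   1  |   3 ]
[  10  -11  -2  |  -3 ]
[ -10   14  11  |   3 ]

REF = [5 -5 1 3; 0 -1 -4 -9; 0 0 -3 -27]

Forward elimination:
R2 <- R2 - (2)*R1:  [  0  -1  -4  -9 ]
R3 <- R3 - (-2)*R1:  [  0   4  13   9 ]
R3 <- R3 - (-4)*R2:  [   0    0   -3  -27 ]
Row echelon form:
[ 5  -5   1  |    3 ]
[ 0  -1  -4  |   -9 ]
[ 0   0  -3  |  -27 ]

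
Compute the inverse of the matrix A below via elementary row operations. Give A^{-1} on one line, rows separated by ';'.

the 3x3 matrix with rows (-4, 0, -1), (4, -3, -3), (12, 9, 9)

inverse = [0 1/8 1/24; 1 1/3 2/9; -1 -1/2 -1/6]

Gauss-Jordan on [A | I]:
R1 <- (1/-4)*R1:  [    1     0   1/4  |  -1/4     0     0 ]
R2 <- R2 - (4)*R1:  [  0  -3  -4  |   1   1   0 ]
R3 <- R3 - (12)*R1:  [ 0  9  6  |  3  0  1 ]
R2 <- (1/-3)*R2:  [    0     1   4/3  |  -1/3  -1/3     0 ]
R3 <- R3 - (9)*R2:  [  0   0  -6  |   6   3   1 ]
R3 <- (1/-6)*R3:  [    0     0     1  |    -1  -1/2  -1/6 ]
R1 <- R1 - (1/4)*R3:  [    1     0     0  |     0   1/8  1/24 ]
R2 <- R2 - (4/3)*R3:  [   0    1    0  |    1  1/3  2/9 ]
Right block of [I | A^{-1}] is the inverse:
[  0   1/8  1/24 ]
[  1   1/3   2/9 ]
[ -1  -1/2  -1/6 ]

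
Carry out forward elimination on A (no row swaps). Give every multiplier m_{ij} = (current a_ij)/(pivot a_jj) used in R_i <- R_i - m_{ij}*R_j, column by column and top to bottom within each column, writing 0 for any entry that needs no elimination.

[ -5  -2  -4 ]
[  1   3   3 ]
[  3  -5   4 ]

multipliers: -1/5, -3/5, -31/13

Forward elimination:
R2 <- R2 - (-1/5)*R1:  [    0  13/5  11/5 ]
R3 <- R3 - (-3/5)*R1:  [     0  -31/5    8/5 ]
R3 <- R3 - (-31/13)*R2:  [     0      0  89/13 ]
Multipliers (in order of application): m_{21} = -1/5, m_{31} = -3/5, m_{32} = -31/13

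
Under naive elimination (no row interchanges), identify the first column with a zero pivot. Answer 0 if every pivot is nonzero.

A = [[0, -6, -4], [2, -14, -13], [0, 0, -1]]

first zero-pivot column = 1

Naive forward elimination:
Pivot entry (1,1) is zero but row 2 has 2 in column 1 -> naive elimination stops; a row interchange (e.g. R1 <-> R2) would be required here.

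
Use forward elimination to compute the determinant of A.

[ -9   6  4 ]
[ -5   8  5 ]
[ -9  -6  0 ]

det(A) = -132

Forward elimination:
R2 <- R2 - (5/9)*R1:  [    0  14/3  25/9 ]
R3 <- R3 - (1)*R1:  [   0  -12   -4 ]
R3 <- R3 - (-18/7)*R2:  [    0     0  22/7 ]
Upper-triangular form:
[ -9     6     4 ]
[  0  14/3  25/9 ]
[  0     0  22/7 ]
det(A) = (-1)^0 * (-9) * (14/3) * (22/7) = -132  (0 row swaps -> sign +1)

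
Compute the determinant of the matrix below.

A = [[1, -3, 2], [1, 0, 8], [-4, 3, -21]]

Forward elimination:
R2 <- R2 - (1)*R1:  [ 0  3  6 ]
R3 <- R3 - (-4)*R1:  [   0   -9  -13 ]
R3 <- R3 - (-3)*R2:  [ 0  0  5 ]
Upper-triangular form:
[ 1  -3  2 ]
[ 0   3  6 ]
[ 0   0  5 ]
det(A) = (-1)^0 * (1) * (3) * (5) = 15  (0 row swaps -> sign +1)

det(A) = 15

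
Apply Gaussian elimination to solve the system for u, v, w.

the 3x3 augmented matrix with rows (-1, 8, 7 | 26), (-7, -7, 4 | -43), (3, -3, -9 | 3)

(0, 5, -2)

Forward elimination on [A|b]:
R2 <- R2 - (7)*R1:  [    0   -63   -45  -225 ]
R3 <- R3 - (-3)*R1:  [  0  21  12  81 ]
R3 <- R3 - (-1/3)*R2:  [  0   0  -3   6 ]
Row echelon form:
[ -1    8    7  |    26 ]
[  0  -63  -45  |  -225 ]
[  0    0   -3  |     6 ]
Back-substitution:
w = (6) / -3 = -2
v = (-225 - (-45)*(-2)) / -63 = 5
u = (26 - (8)*(5) - (7)*(-2)) / -1 = 0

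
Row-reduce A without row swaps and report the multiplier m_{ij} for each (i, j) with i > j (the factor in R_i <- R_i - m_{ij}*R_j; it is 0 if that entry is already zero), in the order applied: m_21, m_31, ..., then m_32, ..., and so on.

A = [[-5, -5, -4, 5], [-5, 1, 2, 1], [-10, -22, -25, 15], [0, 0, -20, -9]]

multipliers: 1, 2, 0, -2, 0, 4

Forward elimination:
R2 <- R2 - (1)*R1:  [  0   6   6  -4 ]
R3 <- R3 - (2)*R1:  [   0  -12  -17    5 ]
R4: entry in column 1 is already 0 -> m_{41} = 0 (no row operation needed)
R3 <- R3 - (-2)*R2:  [  0   0  -5  -3 ]
R4: entry in column 2 is already 0 -> m_{42} = 0 (no row operation needed)
R4 <- R4 - (4)*R3:  [ 0  0  0  3 ]
Multipliers (in order of application): m_{21} = 1, m_{31} = 2, m_{41} = 0, m_{32} = -2, m_{42} = 0, m_{43} = 4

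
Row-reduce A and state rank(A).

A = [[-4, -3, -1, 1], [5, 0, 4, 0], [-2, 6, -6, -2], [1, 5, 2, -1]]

Row reduction:
R2 <- R2 - (-5/4)*R1:  [     0  -15/4   11/4    5/4 ]
R3 <- R3 - (1/2)*R1:  [     0   15/2  -11/2   -5/2 ]
R4 <- R4 - (-1/4)*R1:  [    0  17/4   7/4  -3/4 ]
R3 <- R3 - (-2)*R2:  [ 0  0  0  0 ]
R4 <- R4 - (-17/15)*R2:  [     0      0  73/15    2/3 ]
R3 <-> R4   (pivot in column 3 was zero)
[ -4     -3     -1    1 ]
[  0  -15/4   11/4  5/4 ]
[  0      0  73/15  2/3 ]
[  0      0      0    0 ]
Row echelon form:
[ -4     -3     -1    1 ]
[  0  -15/4   11/4  5/4 ]
[  0      0  73/15  2/3 ]
[  0      0      0    0 ]
Nonzero rows / pivot columns: 3

rank(A) = 3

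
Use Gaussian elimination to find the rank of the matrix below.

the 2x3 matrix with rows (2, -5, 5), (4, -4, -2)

rank(A) = 2

Row reduction:
R2 <- R2 - (2)*R1:  [   0    6  -12 ]
Row echelon form:
[ 2  -5    5 ]
[ 0   6  -12 ]
Nonzero rows / pivot columns: 2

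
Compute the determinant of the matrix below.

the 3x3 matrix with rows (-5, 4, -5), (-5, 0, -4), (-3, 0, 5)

Forward elimination:
R2 <- R2 - (1)*R1:  [  0  -4   1 ]
R3 <- R3 - (3/5)*R1:  [     0  -12/5      8 ]
R3 <- R3 - (3/5)*R2:  [    0     0  37/5 ]
Upper-triangular form:
[ -5   4    -5 ]
[  0  -4     1 ]
[  0   0  37/5 ]
det(A) = (-1)^0 * (-5) * (-4) * (37/5) = 148  (0 row swaps -> sign +1)

det(A) = 148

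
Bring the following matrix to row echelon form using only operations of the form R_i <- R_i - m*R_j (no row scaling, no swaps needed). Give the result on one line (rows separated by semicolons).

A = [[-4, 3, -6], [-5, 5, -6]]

REF = [-4 3 -6; 0 5/4 3/2]

Forward elimination:
R2 <- R2 - (5/4)*R1:  [   0  5/4  3/2 ]
Row echelon form:
[ -4    3   -6 ]
[  0  5/4  3/2 ]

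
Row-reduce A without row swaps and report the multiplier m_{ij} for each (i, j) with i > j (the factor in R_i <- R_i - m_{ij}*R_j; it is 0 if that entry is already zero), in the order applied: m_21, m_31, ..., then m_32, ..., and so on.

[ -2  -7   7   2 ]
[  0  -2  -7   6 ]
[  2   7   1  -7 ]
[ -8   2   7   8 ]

multipliers: 0, -1, 4, 0, -15, -63/4

Forward elimination:
R2: entry in column 1 is already 0 -> m_{21} = 0 (no row operation needed)
R3 <- R3 - (-1)*R1:  [  0   0   8  -5 ]
R4 <- R4 - (4)*R1:  [   0   30  -21    0 ]
R3: entry in column 2 is already 0 -> m_{32} = 0 (no row operation needed)
R4 <- R4 - (-15)*R2:  [    0     0  -126    90 ]
R4 <- R4 - (-63/4)*R3:  [    0     0     0  45/4 ]
Multipliers (in order of application): m_{21} = 0, m_{31} = -1, m_{41} = 4, m_{32} = 0, m_{42} = -15, m_{43} = -63/4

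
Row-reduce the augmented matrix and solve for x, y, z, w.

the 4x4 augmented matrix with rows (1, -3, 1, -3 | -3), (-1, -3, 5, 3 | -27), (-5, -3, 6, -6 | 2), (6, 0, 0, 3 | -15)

(-1, 3, -2, -3)

Forward elimination on [A|b]:
R2 <- R2 - (-1)*R1:  [   0   -6    6    0  -30 ]
R3 <- R3 - (-5)*R1:  [   0  -18   11  -21  -13 ]
R4 <- R4 - (6)*R1:  [  0  18  -6  21   3 ]
R3 <- R3 - (3)*R2:  [   0    0   -7  -21   77 ]
R4 <- R4 - (-3)*R2:  [   0    0   12   21  -87 ]
R4 <- R4 - (-12/7)*R3:  [   0    0    0  -15   45 ]
Row echelon form:
[ 1  -3   1   -3  |   -3 ]
[ 0  -6   6    0  |  -30 ]
[ 0   0  -7  -21  |   77 ]
[ 0   0   0  -15  |   45 ]
Back-substitution:
w = (45) / -15 = -3
z = (77 - (-21)*(-3)) / -7 = -2
y = (-30 - (6)*(-2)) / -6 = 3
x = (-3 - (-3)*(3) - (1)*(-2) - (-3)*(-3)) / 1 = -1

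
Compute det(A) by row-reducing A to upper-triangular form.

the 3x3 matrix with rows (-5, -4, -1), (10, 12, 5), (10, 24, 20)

det(A) = -120

Forward elimination:
R2 <- R2 - (-2)*R1:  [ 0  4  3 ]
R3 <- R3 - (-2)*R1:  [  0  16  18 ]
R3 <- R3 - (4)*R2:  [ 0  0  6 ]
Upper-triangular form:
[ -5  -4  -1 ]
[  0   4   3 ]
[  0   0   6 ]
det(A) = (-1)^0 * (-5) * (4) * (6) = -120  (0 row swaps -> sign +1)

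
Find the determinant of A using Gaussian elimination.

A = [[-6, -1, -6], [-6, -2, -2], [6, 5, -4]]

det(A) = 36

Forward elimination:
R2 <- R2 - (1)*R1:  [  0  -1   4 ]
R3 <- R3 - (-1)*R1:  [   0    4  -10 ]
R3 <- R3 - (-4)*R2:  [ 0  0  6 ]
Upper-triangular form:
[ -6  -1  -6 ]
[  0  -1   4 ]
[  0   0   6 ]
det(A) = (-1)^0 * (-6) * (-1) * (6) = 36  (0 row swaps -> sign +1)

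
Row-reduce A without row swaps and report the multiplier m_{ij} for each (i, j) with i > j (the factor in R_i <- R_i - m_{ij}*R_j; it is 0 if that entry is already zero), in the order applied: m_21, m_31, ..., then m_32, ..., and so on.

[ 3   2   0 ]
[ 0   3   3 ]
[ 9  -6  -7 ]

multipliers: 0, 3, -4

Forward elimination:
R2: entry in column 1 is already 0 -> m_{21} = 0 (no row operation needed)
R3 <- R3 - (3)*R1:  [   0  -12   -7 ]
R3 <- R3 - (-4)*R2:  [ 0  0  5 ]
Multipliers (in order of application): m_{21} = 0, m_{31} = 3, m_{32} = -4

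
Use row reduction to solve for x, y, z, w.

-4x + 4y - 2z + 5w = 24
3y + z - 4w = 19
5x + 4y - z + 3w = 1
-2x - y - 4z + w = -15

Forward elimination on [A|b]:
R3 <- R3 - (-5/4)*R1:  [    0     9  -7/2  37/4    31 ]
R4 <- R4 - (1/2)*R1:  [    0    -3    -3  -3/2   -27 ]
R3 <- R3 - (3)*R2:  [     0      0  -13/2   85/4    -26 ]
R4 <- R4 - (-1)*R2:  [     0      0     -2  -11/2     -8 ]
R4 <- R4 - (4/13)*R3:  [       0        0        0  -313/26        0 ]
Row echelon form:
[ -4  4     -2        5  |   24 ]
[  0  3      1       -4  |   19 ]
[  0  0  -13/2     85/4  |  -26 ]
[  0  0      0  -313/26  |    0 ]
Back-substitution:
w = (0) / (-313/26) = 0
z = (-26 - (85/4)*(0)) / (-13/2) = 4
y = (19 - (1)*(4) - (-4)*(0)) / 3 = 5
x = (24 - (4)*(5) - (-2)*(4) - (5)*(0)) / -4 = -3

(-3, 5, 4, 0)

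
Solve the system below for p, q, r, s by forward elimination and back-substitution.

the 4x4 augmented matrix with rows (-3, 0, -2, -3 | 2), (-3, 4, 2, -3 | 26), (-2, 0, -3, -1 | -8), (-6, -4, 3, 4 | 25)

Forward elimination on [A|b]:
R2 <- R2 - (1)*R1:  [  0   4   4   0  24 ]
R3 <- R3 - (2/3)*R1:  [     0      0   -5/3      1  -28/3 ]
R4 <- R4 - (2)*R1:  [  0  -4   7  10  21 ]
R4 <- R4 - (-1)*R2:  [  0   0  11  10  45 ]
R4 <- R4 - (-33/5)*R3:  [     0      0      0   83/5  -83/5 ]
Row echelon form:
[ -3  0    -2    -3  |      2 ]
[  0  4     4     0  |     24 ]
[  0  0  -5/3     1  |  -28/3 ]
[  0  0     0  83/5  |  -83/5 ]
Back-substitution:
s = (-83/5) / (83/5) = -1
r = (-28/3 - (1)*(-1)) / (-5/3) = 5
q = (24 - (4)*(5)) / 4 = 1
p = (2 - (-2)*(5) - (-3)*(-1)) / -3 = -3

(-3, 1, 5, -1)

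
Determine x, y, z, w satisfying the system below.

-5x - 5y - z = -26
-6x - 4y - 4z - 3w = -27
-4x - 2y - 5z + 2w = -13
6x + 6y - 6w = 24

Forward elimination on [A|b]:
R2 <- R2 - (6/5)*R1:  [     0      2  -14/5     -3   21/5 ]
R3 <- R3 - (4/5)*R1:  [     0      2  -21/5      2   39/5 ]
R4 <- R4 - (-6/5)*R1:  [     0      0   -6/5     -6  -36/5 ]
R3 <- R3 - (1)*R2:  [    0     0  -7/5     5  18/5 ]
R4 <- R4 - (6/7)*R3:  [     0      0      0  -72/7  -72/7 ]
Row echelon form:
[ -5  -5     -1      0  |    -26 ]
[  0   2  -14/5     -3  |   21/5 ]
[  0   0   -7/5      5  |   18/5 ]
[  0   0      0  -72/7  |  -72/7 ]
Back-substitution:
w = (-72/7) / (-72/7) = 1
z = (18/5 - (5)*(1)) / (-7/5) = 1
y = (21/5 - (-14/5)*(1) - (-3)*(1)) / 2 = 5
x = (-26 - (-5)*(5) - (-1)*(1)) / -5 = 0

(0, 5, 1, 1)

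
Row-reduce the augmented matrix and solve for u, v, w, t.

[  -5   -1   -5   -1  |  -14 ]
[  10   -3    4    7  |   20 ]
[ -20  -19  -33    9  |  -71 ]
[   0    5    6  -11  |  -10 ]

Forward elimination on [A|b]:
R2 <- R2 - (-2)*R1:  [  0  -5  -6   5  -8 ]
R3 <- R3 - (4)*R1:  [   0  -15  -13   13  -15 ]
R3 <- R3 - (3)*R2:  [  0   0   5  -2   9 ]
R4 <- R4 - (-1)*R2:  [   0    0    0   -6  -18 ]
Row echelon form:
[ -5  -1  -5  -1  |  -14 ]
[  0  -5  -6   5  |   -8 ]
[  0   0   5  -2  |    9 ]
[  0   0   0  -6  |  -18 ]
Back-substitution:
t = (-18) / -6 = 3
w = (9 - (-2)*(3)) / 5 = 3
v = (-8 - (-6)*(3) - (5)*(3)) / -5 = 1
u = (-14 - (-1)*(1) - (-5)*(3) - (-1)*(3)) / -5 = -1

(-1, 1, 3, 3)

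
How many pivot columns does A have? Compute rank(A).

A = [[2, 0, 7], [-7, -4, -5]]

Row reduction:
R2 <- R2 - (-7/2)*R1:  [    0    -4  39/2 ]
Row echelon form:
[ 2   0     7 ]
[ 0  -4  39/2 ]
Nonzero rows / pivot columns: 2

rank(A) = 2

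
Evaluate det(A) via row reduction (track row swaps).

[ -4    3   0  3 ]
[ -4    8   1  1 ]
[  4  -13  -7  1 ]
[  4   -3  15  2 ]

det(A) = 500

Forward elimination:
R2 <- R2 - (1)*R1:  [  0   5   1  -2 ]
R3 <- R3 - (-1)*R1:  [   0  -10   -7    4 ]
R4 <- R4 - (-1)*R1:  [  0   0  15   5 ]
R3 <- R3 - (-2)*R2:  [  0   0  -5   0 ]
R4 <- R4 - (-3)*R3:  [ 0  0  0  5 ]
Upper-triangular form:
[ -4  3   0   3 ]
[  0  5   1  -2 ]
[  0  0  -5   0 ]
[  0  0   0   5 ]
det(A) = (-1)^0 * (-4) * (5) * (-5) * (5) = 500  (0 row swaps -> sign +1)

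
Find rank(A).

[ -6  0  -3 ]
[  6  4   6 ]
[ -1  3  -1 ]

rank(A) = 3

Row reduction:
R2 <- R2 - (-1)*R1:  [ 0  4  3 ]
R3 <- R3 - (1/6)*R1:  [    0     3  -1/2 ]
R3 <- R3 - (3/4)*R2:  [     0      0  -11/4 ]
Row echelon form:
[ -6  0     -3 ]
[  0  4      3 ]
[  0  0  -11/4 ]
Nonzero rows / pivot columns: 3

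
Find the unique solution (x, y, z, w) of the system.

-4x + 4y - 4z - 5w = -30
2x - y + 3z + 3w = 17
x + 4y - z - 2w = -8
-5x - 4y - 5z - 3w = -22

(2, -1, 2, 2)

Forward elimination on [A|b]:
R2 <- R2 - (-1/2)*R1:  [   0    1    1  1/2    2 ]
R3 <- R3 - (-1/4)*R1:  [     0      5     -2  -13/4  -31/2 ]
R4 <- R4 - (5/4)*R1:  [    0    -9     0  13/4  31/2 ]
R3 <- R3 - (5)*R2:  [     0      0     -7  -23/4  -51/2 ]
R4 <- R4 - (-9)*R2:  [    0     0     9  31/4  67/2 ]
R4 <- R4 - (-9/7)*R3:  [    0     0     0  5/14   5/7 ]
Row echelon form:
[ -4  4  -4     -5  |    -30 ]
[  0  1   1    1/2  |      2 ]
[  0  0  -7  -23/4  |  -51/2 ]
[  0  0   0   5/14  |    5/7 ]
Back-substitution:
w = (5/7) / (5/14) = 2
z = (-51/2 - (-23/4)*(2)) / -7 = 2
y = (2 - (1)*(2) - (1/2)*(2)) / 1 = -1
x = (-30 - (4)*(-1) - (-4)*(2) - (-5)*(2)) / -4 = 2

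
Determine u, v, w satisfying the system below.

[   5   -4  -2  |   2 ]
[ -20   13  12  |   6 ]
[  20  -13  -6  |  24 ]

(4, 2, 5)

Forward elimination on [A|b]:
R2 <- R2 - (-4)*R1:  [  0  -3   4  14 ]
R3 <- R3 - (4)*R1:  [  0   3   2  16 ]
R3 <- R3 - (-1)*R2:  [  0   0   6  30 ]
Row echelon form:
[ 5  -4  -2  |   2 ]
[ 0  -3   4  |  14 ]
[ 0   0   6  |  30 ]
Back-substitution:
w = (30) / 6 = 5
v = (14 - (4)*(5)) / -3 = 2
u = (2 - (-4)*(2) - (-2)*(5)) / 5 = 4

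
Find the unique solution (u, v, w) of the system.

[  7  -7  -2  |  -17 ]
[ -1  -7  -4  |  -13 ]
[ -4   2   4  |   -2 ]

(0, 3, -2)

Forward elimination on [A|b]:
R2 <- R2 - (-1/7)*R1:  [      0      -8   -30/7  -108/7 ]
R3 <- R3 - (-4/7)*R1:  [     0     -2   20/7  -82/7 ]
R3 <- R3 - (1/4)*R2:  [     0      0  55/14  -55/7 ]
Row echelon form:
[ 7  -7     -2  |     -17 ]
[ 0  -8  -30/7  |  -108/7 ]
[ 0   0  55/14  |   -55/7 ]
Back-substitution:
w = (-55/7) / (55/14) = -2
v = (-108/7 - (-30/7)*(-2)) / -8 = 3
u = (-17 - (-7)*(3) - (-2)*(-2)) / 7 = 0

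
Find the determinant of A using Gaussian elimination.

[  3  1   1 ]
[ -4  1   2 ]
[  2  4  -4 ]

det(A) = -66

Forward elimination:
R2 <- R2 - (-4/3)*R1:  [    0   7/3  10/3 ]
R3 <- R3 - (2/3)*R1:  [     0   10/3  -14/3 ]
R3 <- R3 - (10/7)*R2:  [     0      0  -66/7 ]
Upper-triangular form:
[ 3    1      1 ]
[ 0  7/3   10/3 ]
[ 0    0  -66/7 ]
det(A) = (-1)^0 * (3) * (7/3) * (-66/7) = -66  (0 row swaps -> sign +1)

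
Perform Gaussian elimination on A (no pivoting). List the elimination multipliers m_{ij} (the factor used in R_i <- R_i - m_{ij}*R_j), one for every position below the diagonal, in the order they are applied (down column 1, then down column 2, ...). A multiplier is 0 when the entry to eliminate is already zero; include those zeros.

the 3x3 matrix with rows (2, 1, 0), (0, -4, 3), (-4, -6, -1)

multipliers: 0, -2, 1

Forward elimination:
R2: entry in column 1 is already 0 -> m_{21} = 0 (no row operation needed)
R3 <- R3 - (-2)*R1:  [  0  -4  -1 ]
R3 <- R3 - (1)*R2:  [  0   0  -4 ]
Multipliers (in order of application): m_{21} = 0, m_{31} = -2, m_{32} = 1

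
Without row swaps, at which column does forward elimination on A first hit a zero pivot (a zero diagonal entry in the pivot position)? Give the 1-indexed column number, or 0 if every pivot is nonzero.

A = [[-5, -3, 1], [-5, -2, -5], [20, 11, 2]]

first zero-pivot column = 3

Naive forward elimination:
R2 <- R2 - (1)*R1:  [  0   1  -6 ]
R3 <- R3 - (-4)*R1:  [  0  -1   6 ]
R3 <- R3 - (-1)*R2:  [ 0  0  0 ]
Matrix at this point:
[ -5  -3   1 ]
[  0   1  -6 ]
[  0   0   0 ]
Pivot entry (3,3) in the last row is zero and there are no rows below to swap with -> zero pivot in column 3 (A is singular).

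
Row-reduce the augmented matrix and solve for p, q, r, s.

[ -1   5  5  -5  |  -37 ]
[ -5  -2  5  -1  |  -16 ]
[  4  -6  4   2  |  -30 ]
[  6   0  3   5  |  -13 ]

(-3, 1, -5, 4)

Forward elimination on [A|b]:
R2 <- R2 - (5)*R1:  [   0  -27  -20   24  169 ]
R3 <- R3 - (-4)*R1:  [    0    14    24   -18  -178 ]
R4 <- R4 - (-6)*R1:  [    0    30    33   -25  -235 ]
R3 <- R3 - (-14/27)*R2:  [        0         0    368/27     -50/9  -2440/27 ]
R4 <- R4 - (-10/9)*R2:  [      0       0    97/9     5/3  -425/9 ]
R4 <- R4 - (291/368)*R3:  [        0         0         0  1115/184   1115/46 ]
Row echelon form:
[ -1    5       5        -5  |       -37 ]
[  0  -27     -20        24  |       169 ]
[  0    0  368/27     -50/9  |  -2440/27 ]
[  0    0       0  1115/184  |   1115/46 ]
Back-substitution:
s = (1115/46) / (1115/184) = 4
r = (-2440/27 - (-50/9)*(4)) / (368/27) = -5
q = (169 - (-20)*(-5) - (24)*(4)) / -27 = 1
p = (-37 - (5)*(1) - (5)*(-5) - (-5)*(4)) / -1 = -3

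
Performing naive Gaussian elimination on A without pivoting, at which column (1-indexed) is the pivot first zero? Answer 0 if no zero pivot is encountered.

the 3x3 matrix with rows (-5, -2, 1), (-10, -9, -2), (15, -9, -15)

first zero-pivot column = 3

Naive forward elimination:
R2 <- R2 - (2)*R1:  [  0  -5  -4 ]
R3 <- R3 - (-3)*R1:  [   0  -15  -12 ]
R3 <- R3 - (3)*R2:  [ 0  0  0 ]
Matrix at this point:
[ -5  -2   1 ]
[  0  -5  -4 ]
[  0   0   0 ]
Pivot entry (3,3) in the last row is zero and there are no rows below to swap with -> zero pivot in column 3 (A is singular).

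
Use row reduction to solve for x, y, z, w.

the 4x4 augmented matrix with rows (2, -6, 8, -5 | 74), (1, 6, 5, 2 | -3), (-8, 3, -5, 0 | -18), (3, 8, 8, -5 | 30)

(-2, -3, 5, -4)

Forward elimination on [A|b]:
R2 <- R2 - (1/2)*R1:  [   0    9    1  9/2  -40 ]
R3 <- R3 - (-4)*R1:  [   0  -21   27  -20  278 ]
R4 <- R4 - (3/2)*R1:  [   0   17   -4  5/2  -81 ]
R3 <- R3 - (-7/3)*R2:  [     0      0   88/3  -19/2  554/3 ]
R4 <- R4 - (17/9)*R2:  [     0      0  -53/9     -6  -49/9 ]
R4 <- R4 - (-53/264)*R3:  [         0          0          0  -4175/528   4175/132 ]
Row echelon form:
[ 2  -6     8         -5  |        74 ]
[ 0   9     1        9/2  |       -40 ]
[ 0   0  88/3      -19/2  |     554/3 ]
[ 0   0     0  -4175/528  |  4175/132 ]
Back-substitution:
w = (4175/132) / (-4175/528) = -4
z = (554/3 - (-19/2)*(-4)) / (88/3) = 5
y = (-40 - (1)*(5) - (9/2)*(-4)) / 9 = -3
x = (74 - (-6)*(-3) - (8)*(5) - (-5)*(-4)) / 2 = -2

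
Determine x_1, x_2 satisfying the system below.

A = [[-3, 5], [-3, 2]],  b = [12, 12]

Forward elimination on [A|b]:
R2 <- R2 - (1)*R1:  [  0  -3   0 ]
Row echelon form:
[ -3   5  |  12 ]
[  0  -3  |   0 ]
Back-substitution:
x_2 = (0) / -3 = 0
x_1 = (12 - (5)*(0)) / -3 = -4

(-4, 0)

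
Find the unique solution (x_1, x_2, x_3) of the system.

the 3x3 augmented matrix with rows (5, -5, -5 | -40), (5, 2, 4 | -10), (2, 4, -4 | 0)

(-4, 3, 1)

Forward elimination on [A|b]:
R2 <- R2 - (1)*R1:  [  0   7   9  30 ]
R3 <- R3 - (2/5)*R1:  [  0   6  -2  16 ]
R3 <- R3 - (6/7)*R2:  [     0      0  -68/7  -68/7 ]
Row echelon form:
[ 5  -5     -5  |    -40 ]
[ 0   7      9  |     30 ]
[ 0   0  -68/7  |  -68/7 ]
Back-substitution:
x_3 = (-68/7) / (-68/7) = 1
x_2 = (30 - (9)*(1)) / 7 = 3
x_1 = (-40 - (-5)*(3) - (-5)*(1)) / 5 = -4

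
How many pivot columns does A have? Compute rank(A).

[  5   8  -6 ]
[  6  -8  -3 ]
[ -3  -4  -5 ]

Row reduction:
R2 <- R2 - (6/5)*R1:  [     0  -88/5   21/5 ]
R3 <- R3 - (-3/5)*R1:  [     0    4/5  -43/5 ]
R3 <- R3 - (-1/22)*R2:  [       0        0  -185/22 ]
Row echelon form:
[ 5      8       -6 ]
[ 0  -88/5     21/5 ]
[ 0      0  -185/22 ]
Nonzero rows / pivot columns: 3

rank(A) = 3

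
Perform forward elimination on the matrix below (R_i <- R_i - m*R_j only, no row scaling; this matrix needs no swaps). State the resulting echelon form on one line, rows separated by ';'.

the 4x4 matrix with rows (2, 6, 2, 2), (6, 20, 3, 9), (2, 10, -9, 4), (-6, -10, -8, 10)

REF = [2 6 2 2; 0 2 -3 3; 0 0 -5 -4; 0 0 0 -4]

Forward elimination:
R2 <- R2 - (3)*R1:  [  0   2  -3   3 ]
R3 <- R3 - (1)*R1:  [   0    4  -11    2 ]
R4 <- R4 - (-3)*R1:  [  0   8  -2  16 ]
R3 <- R3 - (2)*R2:  [  0   0  -5  -4 ]
R4 <- R4 - (4)*R2:  [  0   0  10   4 ]
R4 <- R4 - (-2)*R3:  [  0   0   0  -4 ]
Row echelon form:
[ 2  6   2   2 ]
[ 0  2  -3   3 ]
[ 0  0  -5  -4 ]
[ 0  0   0  -4 ]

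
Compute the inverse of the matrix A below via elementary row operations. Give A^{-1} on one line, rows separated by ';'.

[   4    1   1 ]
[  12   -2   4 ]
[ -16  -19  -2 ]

inverse = [4 -17/20 3/10; -2 2/5 -1/5; -13 3 -1]

Gauss-Jordan on [A | I]:
R1 <- (1/4)*R1:  [   1  1/4  1/4  |  1/4    0    0 ]
R2 <- R2 - (12)*R1:  [  0  -5   1  |  -3   1   0 ]
R3 <- R3 - (-16)*R1:  [   0  -15    2  |    4    0    1 ]
R2 <- (1/-5)*R2:  [    0     1  -1/5  |   3/5  -1/5     0 ]
R1 <- R1 - (1/4)*R2:  [    1     0  3/10  |  1/10  1/20     0 ]
R3 <- R3 - (-15)*R2:  [  0   0  -1  |  13  -3   1 ]
R3 <- (1/-1)*R3:  [   0    0    1  |  -13    3   -1 ]
R1 <- R1 - (3/10)*R3:  [      1       0       0  |       4  -17/20    3/10 ]
R2 <- R2 - (-1/5)*R3:  [    0     1     0  |    -2   2/5  -1/5 ]
Right block of [I | A^{-1}] is the inverse:
[   4  -17/20  3/10 ]
[  -2     2/5  -1/5 ]
[ -13       3    -1 ]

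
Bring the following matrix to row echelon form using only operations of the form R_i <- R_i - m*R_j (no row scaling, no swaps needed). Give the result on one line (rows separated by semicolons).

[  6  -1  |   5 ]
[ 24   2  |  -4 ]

Forward elimination:
R2 <- R2 - (4)*R1:  [   0    6  -24 ]
Row echelon form:
[ 6  -1  |    5 ]
[ 0   6  |  -24 ]

REF = [6 -1 5; 0 6 -24]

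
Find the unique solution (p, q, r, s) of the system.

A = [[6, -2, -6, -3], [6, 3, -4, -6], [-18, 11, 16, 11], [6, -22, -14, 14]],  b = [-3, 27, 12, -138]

Forward elimination on [A|b]:
R2 <- R2 - (1)*R1:  [  0   5   2  -3  30 ]
R3 <- R3 - (-3)*R1:  [  0   5  -2   2   3 ]
R4 <- R4 - (1)*R1:  [    0   -20    -8    17  -135 ]
R3 <- R3 - (1)*R2:  [   0    0   -4    5  -27 ]
R4 <- R4 - (-4)*R2:  [   0    0    0    5  -15 ]
Row echelon form:
[ 6  -2  -6  -3  |   -3 ]
[ 0   5   2  -3  |   30 ]
[ 0   0  -4   5  |  -27 ]
[ 0   0   0   5  |  -15 ]
Back-substitution:
s = (-15) / 5 = -3
r = (-27 - (5)*(-3)) / -4 = 3
q = (30 - (2)*(3) - (-3)*(-3)) / 5 = 3
p = (-3 - (-2)*(3) - (-6)*(3) - (-3)*(-3)) / 6 = 2

(2, 3, 3, -3)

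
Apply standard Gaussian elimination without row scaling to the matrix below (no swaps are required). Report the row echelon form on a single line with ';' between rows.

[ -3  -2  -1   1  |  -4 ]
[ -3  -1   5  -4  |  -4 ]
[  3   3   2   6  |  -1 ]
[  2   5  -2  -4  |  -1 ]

Forward elimination:
R2 <- R2 - (1)*R1:  [  0   1   6  -5   0 ]
R3 <- R3 - (-1)*R1:  [  0   1   1   7  -5 ]
R4 <- R4 - (-2/3)*R1:  [     0   11/3   -8/3  -10/3  -11/3 ]
R3 <- R3 - (1)*R2:  [  0   0  -5  12  -5 ]
R4 <- R4 - (11/3)*R2:  [     0      0  -74/3     15  -11/3 ]
R4 <- R4 - (74/15)*R3:  [      0       0       0  -221/5      21 ]
Row echelon form:
[ -3  -2  -1       1  |  -4 ]
[  0   1   6      -5  |   0 ]
[  0   0  -5      12  |  -5 ]
[  0   0   0  -221/5  |  21 ]

REF = [-3 -2 -1 1 -4; 0 1 6 -5 0; 0 0 -5 12 -5; 0 0 0 -221/5 21]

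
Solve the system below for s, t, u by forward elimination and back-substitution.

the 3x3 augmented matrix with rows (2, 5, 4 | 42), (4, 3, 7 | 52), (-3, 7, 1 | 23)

(3, 4, 4)

Forward elimination on [A|b]:
R2 <- R2 - (2)*R1:  [   0   -7   -1  -32 ]
R3 <- R3 - (-3/2)*R1:  [    0  29/2     7    86 ]
R3 <- R3 - (-29/14)*R2:  [     0      0  69/14  138/7 ]
Row echelon form:
[ 2   5      4  |     42 ]
[ 0  -7     -1  |    -32 ]
[ 0   0  69/14  |  138/7 ]
Back-substitution:
u = (138/7) / (69/14) = 4
t = (-32 - (-1)*(4)) / -7 = 4
s = (42 - (5)*(4) - (4)*(4)) / 2 = 3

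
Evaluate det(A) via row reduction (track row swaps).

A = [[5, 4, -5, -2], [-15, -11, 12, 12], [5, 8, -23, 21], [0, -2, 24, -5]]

Forward elimination:
R2 <- R2 - (-3)*R1:  [  0   1  -3   6 ]
R3 <- R3 - (1)*R1:  [   0    4  -18   23 ]
R3 <- R3 - (4)*R2:  [  0   0  -6  -1 ]
R4 <- R4 - (-2)*R2:  [  0   0  18   7 ]
R4 <- R4 - (-3)*R3:  [ 0  0  0  4 ]
Upper-triangular form:
[ 5  4  -5  -2 ]
[ 0  1  -3   6 ]
[ 0  0  -6  -1 ]
[ 0  0   0   4 ]
det(A) = (-1)^0 * (5) * (1) * (-6) * (4) = -120  (0 row swaps -> sign +1)

det(A) = -120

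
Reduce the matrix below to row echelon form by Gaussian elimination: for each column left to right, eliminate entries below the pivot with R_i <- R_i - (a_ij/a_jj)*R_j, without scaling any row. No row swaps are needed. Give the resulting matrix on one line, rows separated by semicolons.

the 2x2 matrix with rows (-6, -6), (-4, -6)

REF = [-6 -6; 0 -2]

Forward elimination:
R2 <- R2 - (2/3)*R1:  [  0  -2 ]
Row echelon form:
[ -6  -6 ]
[  0  -2 ]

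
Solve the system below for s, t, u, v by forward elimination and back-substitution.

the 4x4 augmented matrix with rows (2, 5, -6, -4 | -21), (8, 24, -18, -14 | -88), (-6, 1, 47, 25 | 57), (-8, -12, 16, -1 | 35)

(2, -3, 1, 1)

Forward elimination on [A|b]:
R2 <- R2 - (4)*R1:  [  0   4   6   2  -4 ]
R3 <- R3 - (-3)*R1:  [  0  16  29  13  -6 ]
R4 <- R4 - (-4)*R1:  [   0    8   -8  -17  -49 ]
R3 <- R3 - (4)*R2:  [  0   0   5   5  10 ]
R4 <- R4 - (2)*R2:  [   0    0  -20  -21  -41 ]
R4 <- R4 - (-4)*R3:  [  0   0   0  -1  -1 ]
Row echelon form:
[ 2  5  -6  -4  |  -21 ]
[ 0  4   6   2  |   -4 ]
[ 0  0   5   5  |   10 ]
[ 0  0   0  -1  |   -1 ]
Back-substitution:
v = (-1) / -1 = 1
u = (10 - (5)*(1)) / 5 = 1
t = (-4 - (6)*(1) - (2)*(1)) / 4 = -3
s = (-21 - (5)*(-3) - (-6)*(1) - (-4)*(1)) / 2 = 2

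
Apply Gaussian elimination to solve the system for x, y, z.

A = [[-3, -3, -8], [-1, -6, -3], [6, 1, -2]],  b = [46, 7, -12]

(-4, 2, -5)

Forward elimination on [A|b]:
R2 <- R2 - (1/3)*R1:  [     0     -5   -1/3  -25/3 ]
R3 <- R3 - (-2)*R1:  [   0   -5  -18   80 ]
R3 <- R3 - (1)*R2:  [     0      0  -53/3  265/3 ]
Row echelon form:
[ -3  -3     -8  |     46 ]
[  0  -5   -1/3  |  -25/3 ]
[  0   0  -53/3  |  265/3 ]
Back-substitution:
z = (265/3) / (-53/3) = -5
y = (-25/3 - (-1/3)*(-5)) / -5 = 2
x = (46 - (-3)*(2) - (-8)*(-5)) / -3 = -4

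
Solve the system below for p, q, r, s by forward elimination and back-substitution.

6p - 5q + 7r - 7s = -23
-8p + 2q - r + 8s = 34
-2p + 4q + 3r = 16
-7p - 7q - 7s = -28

(-1, 2, 2, 3)

Forward elimination on [A|b]:
R2 <- R2 - (-4/3)*R1:  [     0  -14/3   25/3   -4/3   10/3 ]
R3 <- R3 - (-1/3)*R1:  [    0   7/3  16/3  -7/3  25/3 ]
R4 <- R4 - (-7/6)*R1:  [      0   -77/6    49/6   -91/6  -329/6 ]
R3 <- R3 - (-1/2)*R2:  [    0     0  19/2    -3    10 ]
R4 <- R4 - (11/4)*R2:  [     0      0  -59/4  -23/2    -64 ]
R4 <- R4 - (-59/38)*R3:  [       0        0        0  -307/19  -921/19 ]
Row echelon form:
[ 6     -5     7       -7  |      -23 ]
[ 0  -14/3  25/3     -4/3  |     10/3 ]
[ 0      0  19/2       -3  |       10 ]
[ 0      0     0  -307/19  |  -921/19 ]
Back-substitution:
s = (-921/19) / (-307/19) = 3
r = (10 - (-3)*(3)) / (19/2) = 2
q = (10/3 - (25/3)*(2) - (-4/3)*(3)) / (-14/3) = 2
p = (-23 - (-5)*(2) - (7)*(2) - (-7)*(3)) / 6 = -1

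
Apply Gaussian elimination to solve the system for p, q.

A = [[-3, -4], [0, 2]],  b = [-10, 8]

Forward elimination on [A|b]:
Row echelon form:
[ -3  -4  |  -10 ]
[  0   2  |    8 ]
Back-substitution:
q = (8) / 2 = 4
p = (-10 - (-4)*(4)) / -3 = -2

(-2, 4)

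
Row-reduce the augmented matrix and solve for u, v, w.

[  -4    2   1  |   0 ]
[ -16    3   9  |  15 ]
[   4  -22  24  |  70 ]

(0, -1, 2)

Forward elimination on [A|b]:
R2 <- R2 - (4)*R1:  [  0  -5   5  15 ]
R3 <- R3 - (-1)*R1:  [   0  -20   25   70 ]
R3 <- R3 - (4)*R2:  [  0   0   5  10 ]
Row echelon form:
[ -4   2  1  |   0 ]
[  0  -5  5  |  15 ]
[  0   0  5  |  10 ]
Back-substitution:
w = (10) / 5 = 2
v = (15 - (5)*(2)) / -5 = -1
u = (0 - (2)*(-1) - (1)*(2)) / -4 = 0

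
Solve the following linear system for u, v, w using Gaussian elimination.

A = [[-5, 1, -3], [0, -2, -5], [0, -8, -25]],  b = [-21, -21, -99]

Forward elimination on [A|b]:
R3 <- R3 - (4)*R2:  [   0    0   -5  -15 ]
Row echelon form:
[ -5   1  -3  |  -21 ]
[  0  -2  -5  |  -21 ]
[  0   0  -5  |  -15 ]
Back-substitution:
w = (-15) / -5 = 3
v = (-21 - (-5)*(3)) / -2 = 3
u = (-21 - (1)*(3) - (-3)*(3)) / -5 = 3

(3, 3, 3)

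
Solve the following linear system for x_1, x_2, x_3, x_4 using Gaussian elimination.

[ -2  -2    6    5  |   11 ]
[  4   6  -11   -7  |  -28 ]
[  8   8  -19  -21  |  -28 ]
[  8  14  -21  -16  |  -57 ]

(4, -3, 3, -1)

Forward elimination on [A|b]:
R2 <- R2 - (-2)*R1:  [  0   2   1   3  -6 ]
R3 <- R3 - (-4)*R1:  [  0   0   5  -1  16 ]
R4 <- R4 - (-4)*R1:  [   0    6    3    4  -13 ]
R4 <- R4 - (3)*R2:  [  0   0   0  -5   5 ]
Row echelon form:
[ -2  -2  6   5  |  11 ]
[  0   2  1   3  |  -6 ]
[  0   0  5  -1  |  16 ]
[  0   0  0  -5  |   5 ]
Back-substitution:
x_4 = (5) / -5 = -1
x_3 = (16 - (-1)*(-1)) / 5 = 3
x_2 = (-6 - (1)*(3) - (3)*(-1)) / 2 = -3
x_1 = (11 - (-2)*(-3) - (6)*(3) - (5)*(-1)) / -2 = 4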